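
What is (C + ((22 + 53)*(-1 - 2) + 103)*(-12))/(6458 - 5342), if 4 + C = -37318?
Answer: -17929/558 ≈ -32.131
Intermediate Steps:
C = -37322 (C = -4 - 37318 = -37322)
(C + ((22 + 53)*(-1 - 2) + 103)*(-12))/(6458 - 5342) = (-37322 + ((22 + 53)*(-1 - 2) + 103)*(-12))/(6458 - 5342) = (-37322 + (75*(-3) + 103)*(-12))/1116 = (-37322 + (-225 + 103)*(-12))*(1/1116) = (-37322 - 122*(-12))*(1/1116) = (-37322 + 1464)*(1/1116) = -35858*1/1116 = -17929/558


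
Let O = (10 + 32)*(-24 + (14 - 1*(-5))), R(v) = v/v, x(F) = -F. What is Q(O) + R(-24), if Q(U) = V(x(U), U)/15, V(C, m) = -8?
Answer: 7/15 ≈ 0.46667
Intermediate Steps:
R(v) = 1
O = -210 (O = 42*(-24 + (14 + 5)) = 42*(-24 + 19) = 42*(-5) = -210)
Q(U) = -8/15
Q(O) + R(-24) = -8/15 + 1 = 7/15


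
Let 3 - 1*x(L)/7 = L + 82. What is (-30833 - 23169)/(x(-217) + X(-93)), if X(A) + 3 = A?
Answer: -27001/435 ≈ -62.071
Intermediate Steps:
x(L) = -553 - 7*L (x(L) = 21 - 7*(L + 82) = 21 - 7*(82 + L) = 21 + (-574 - 7*L) = -553 - 7*L)
X(A) = -3 + A
(-30833 - 23169)/(x(-217) + X(-93)) = (-30833 - 23169)/((-553 - 7*(-217)) + (-3 - 93)) = -54002/((-553 + 1519) - 96) = -54002/(966 - 96) = -54002/870 = -54002*1/870 = -27001/435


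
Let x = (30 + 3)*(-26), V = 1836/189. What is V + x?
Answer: -5938/7 ≈ -848.29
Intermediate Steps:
V = 68/7 (V = 1836*(1/189) = 68/7 ≈ 9.7143)
x = -858 (x = 33*(-26) = -858)
V + x = 68/7 - 858 = -5938/7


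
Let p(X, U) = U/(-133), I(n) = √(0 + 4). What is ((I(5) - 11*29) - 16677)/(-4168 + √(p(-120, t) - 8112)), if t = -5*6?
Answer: 4710260968/1155792329 + 25491*I*√15943242/1155792329 ≈ 4.0754 + 0.088063*I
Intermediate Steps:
I(n) = 2 (I(n) = √4 = 2)
t = -30
p(X, U) = -U/133 (p(X, U) = U*(-1/133) = -U/133)
((I(5) - 11*29) - 16677)/(-4168 + √(p(-120, t) - 8112)) = ((2 - 11*29) - 16677)/(-4168 + √(-1/133*(-30) - 8112)) = ((2 - 319) - 16677)/(-4168 + √(30/133 - 8112)) = (-317 - 16677)/(-4168 + √(-1078866/133)) = -16994/(-4168 + 3*I*√15943242/133)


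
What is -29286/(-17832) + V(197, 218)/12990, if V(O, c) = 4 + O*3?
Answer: 6517253/3860628 ≈ 1.6881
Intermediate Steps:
V(O, c) = 4 + 3*O
-29286/(-17832) + V(197, 218)/12990 = -29286/(-17832) + (4 + 3*197)/12990 = -29286*(-1/17832) + (4 + 591)*(1/12990) = 4881/2972 + 595*(1/12990) = 4881/2972 + 119/2598 = 6517253/3860628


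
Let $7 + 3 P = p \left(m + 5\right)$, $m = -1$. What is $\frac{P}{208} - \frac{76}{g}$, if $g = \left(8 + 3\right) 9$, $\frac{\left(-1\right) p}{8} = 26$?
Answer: $- \frac{43495}{20592} \approx -2.1122$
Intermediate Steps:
$p = -208$ ($p = \left(-8\right) 26 = -208$)
$g = 99$ ($g = 11 \cdot 9 = 99$)
$P = - \frac{839}{3}$ ($P = - \frac{7}{3} + \frac{\left(-208\right) \left(-1 + 5\right)}{3} = - \frac{7}{3} + \frac{\left(-208\right) 4}{3} = - \frac{7}{3} + \frac{1}{3} \left(-832\right) = - \frac{7}{3} - \frac{832}{3} = - \frac{839}{3} \approx -279.67$)
$\frac{P}{208} - \frac{76}{g} = - \frac{839}{3 \cdot 208} - \frac{76}{99} = \left(- \frac{839}{3}\right) \frac{1}{208} - \frac{76}{99} = - \frac{839}{624} - \frac{76}{99} = - \frac{43495}{20592}$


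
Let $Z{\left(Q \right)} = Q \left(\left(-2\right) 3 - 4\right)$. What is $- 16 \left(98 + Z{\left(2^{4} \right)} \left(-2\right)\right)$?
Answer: $-6688$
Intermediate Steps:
$Z{\left(Q \right)} = - 10 Q$ ($Z{\left(Q \right)} = Q \left(-6 - 4\right) = Q \left(-10\right) = - 10 Q$)
$- 16 \left(98 + Z{\left(2^{4} \right)} \left(-2\right)\right) = - 16 \left(98 + - 10 \cdot 2^{4} \left(-2\right)\right) = - 16 \left(98 + \left(-10\right) 16 \left(-2\right)\right) = - 16 \left(98 - -320\right) = - 16 \left(98 + 320\right) = \left(-16\right) 418 = -6688$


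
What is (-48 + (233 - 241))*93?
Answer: -5208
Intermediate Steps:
(-48 + (233 - 241))*93 = (-48 - 8)*93 = -56*93 = -5208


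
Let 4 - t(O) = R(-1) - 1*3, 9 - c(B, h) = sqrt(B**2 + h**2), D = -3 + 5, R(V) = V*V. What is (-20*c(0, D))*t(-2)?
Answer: -840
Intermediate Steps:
R(V) = V**2
D = 2
c(B, h) = 9 - sqrt(B**2 + h**2)
t(O) = 6 (t(O) = 4 - ((-1)**2 - 1*3) = 4 - (1 - 3) = 4 - 1*(-2) = 4 + 2 = 6)
(-20*c(0, D))*t(-2) = -20*(9 - sqrt(0**2 + 2**2))*6 = -20*(9 - sqrt(0 + 4))*6 = -20*(9 - sqrt(4))*6 = -20*(9 - 1*2)*6 = -20*(9 - 2)*6 = -20*7*6 = -140*6 = -840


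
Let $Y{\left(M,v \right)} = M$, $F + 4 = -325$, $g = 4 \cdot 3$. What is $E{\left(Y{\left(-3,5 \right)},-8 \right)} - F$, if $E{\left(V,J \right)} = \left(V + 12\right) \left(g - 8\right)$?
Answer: $365$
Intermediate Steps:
$g = 12$
$F = -329$ ($F = -4 - 325 = -329$)
$E{\left(V,J \right)} = 48 + 4 V$ ($E{\left(V,J \right)} = \left(V + 12\right) \left(12 - 8\right) = \left(12 + V\right) 4 = 48 + 4 V$)
$E{\left(Y{\left(-3,5 \right)},-8 \right)} - F = \left(48 + 4 \left(-3\right)\right) - -329 = \left(48 - 12\right) + 329 = 36 + 329 = 365$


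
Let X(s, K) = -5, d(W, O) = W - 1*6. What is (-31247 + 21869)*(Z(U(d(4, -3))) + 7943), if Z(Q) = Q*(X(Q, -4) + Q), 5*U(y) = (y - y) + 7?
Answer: -1861054722/25 ≈ -7.4442e+7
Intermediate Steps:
d(W, O) = -6 + W (d(W, O) = W - 6 = -6 + W)
U(y) = 7/5 (U(y) = ((y - y) + 7)/5 = (0 + 7)/5 = (⅕)*7 = 7/5)
Z(Q) = Q*(-5 + Q)
(-31247 + 21869)*(Z(U(d(4, -3))) + 7943) = (-31247 + 21869)*(7*(-5 + 7/5)/5 + 7943) = -9378*((7/5)*(-18/5) + 7943) = -9378*(-126/25 + 7943) = -9378*198449/25 = -1861054722/25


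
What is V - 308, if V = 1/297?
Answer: -91475/297 ≈ -308.00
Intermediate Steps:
V = 1/297 ≈ 0.0033670
V - 308 = 1/297 - 308 = -91475/297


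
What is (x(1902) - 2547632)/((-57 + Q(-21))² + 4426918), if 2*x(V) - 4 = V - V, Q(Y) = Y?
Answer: -1273815/2216501 ≈ -0.57470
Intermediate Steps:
x(V) = 2 (x(V) = 2 + (V - V)/2 = 2 + (½)*0 = 2 + 0 = 2)
(x(1902) - 2547632)/((-57 + Q(-21))² + 4426918) = (2 - 2547632)/((-57 - 21)² + 4426918) = -2547630/((-78)² + 4426918) = -2547630/(6084 + 4426918) = -2547630/4433002 = -2547630*1/4433002 = -1273815/2216501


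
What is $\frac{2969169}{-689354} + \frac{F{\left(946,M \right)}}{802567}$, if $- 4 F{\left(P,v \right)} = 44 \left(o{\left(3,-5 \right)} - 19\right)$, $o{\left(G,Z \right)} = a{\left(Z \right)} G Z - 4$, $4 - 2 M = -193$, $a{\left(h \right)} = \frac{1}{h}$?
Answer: $- \frac{2382805398943}{553252771718} \approx -4.3069$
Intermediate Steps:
$M = \frac{197}{2}$ ($M = 2 - - \frac{193}{2} = 2 + \frac{193}{2} = \frac{197}{2} \approx 98.5$)
$o{\left(G,Z \right)} = -4 + G$ ($o{\left(G,Z \right)} = \frac{G}{Z} Z - 4 = G - 4 = -4 + G$)
$F{\left(P,v \right)} = 220$ ($F{\left(P,v \right)} = - \frac{44 \left(\left(-4 + 3\right) - 19\right)}{4} = - \frac{44 \left(-1 - 19\right)}{4} = - \frac{44 \left(-20\right)}{4} = \left(- \frac{1}{4}\right) \left(-880\right) = 220$)
$\frac{2969169}{-689354} + \frac{F{\left(946,M \right)}}{802567} = \frac{2969169}{-689354} + \frac{220}{802567} = 2969169 \left(- \frac{1}{689354}\right) + 220 \cdot \frac{1}{802567} = - \frac{2969169}{689354} + \frac{220}{802567} = - \frac{2382805398943}{553252771718}$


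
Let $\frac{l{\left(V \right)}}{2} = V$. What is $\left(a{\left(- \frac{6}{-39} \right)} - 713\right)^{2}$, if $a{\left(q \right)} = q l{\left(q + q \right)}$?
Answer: $\frac{14515671361}{28561} \approx 5.0823 \cdot 10^{5}$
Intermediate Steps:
$l{\left(V \right)} = 2 V$
$a{\left(q \right)} = 4 q^{2}$ ($a{\left(q \right)} = q 2 \left(q + q\right) = q 2 \cdot 2 q = q 4 q = 4 q^{2}$)
$\left(a{\left(- \frac{6}{-39} \right)} - 713\right)^{2} = \left(4 \left(- \frac{6}{-39}\right)^{2} - 713\right)^{2} = \left(4 \left(\left(-6\right) \left(- \frac{1}{39}\right)\right)^{2} - 713\right)^{2} = \left(4 \left(\frac{2}{13}\right)^{2} - 713\right)^{2} = \left(4 \cdot \frac{4}{169} - 713\right)^{2} = \left(\frac{16}{169} - 713\right)^{2} = \left(- \frac{120481}{169}\right)^{2} = \frac{14515671361}{28561}$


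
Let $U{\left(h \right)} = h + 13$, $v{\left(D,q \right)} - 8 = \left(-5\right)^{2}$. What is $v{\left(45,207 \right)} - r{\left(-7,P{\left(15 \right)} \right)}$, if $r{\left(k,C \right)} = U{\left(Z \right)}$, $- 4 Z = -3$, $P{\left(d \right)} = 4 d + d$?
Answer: $\frac{77}{4} \approx 19.25$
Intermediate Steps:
$P{\left(d \right)} = 5 d$
$Z = \frac{3}{4}$ ($Z = \left(- \frac{1}{4}\right) \left(-3\right) = \frac{3}{4} \approx 0.75$)
$v{\left(D,q \right)} = 33$ ($v{\left(D,q \right)} = 8 + \left(-5\right)^{2} = 8 + 25 = 33$)
$U{\left(h \right)} = 13 + h$
$r{\left(k,C \right)} = \frac{55}{4}$ ($r{\left(k,C \right)} = 13 + \frac{3}{4} = \frac{55}{4}$)
$v{\left(45,207 \right)} - r{\left(-7,P{\left(15 \right)} \right)} = 33 - \frac{55}{4} = \frac{77}{4}$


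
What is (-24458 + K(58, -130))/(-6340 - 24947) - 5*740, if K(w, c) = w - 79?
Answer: -115737421/31287 ≈ -3699.2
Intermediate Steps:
K(w, c) = -79 + w
(-24458 + K(58, -130))/(-6340 - 24947) - 5*740 = (-24458 + (-79 + 58))/(-6340 - 24947) - 5*740 = (-24458 - 21)/(-31287) - 3700 = -24479*(-1/31287) - 3700 = 24479/31287 - 3700 = -115737421/31287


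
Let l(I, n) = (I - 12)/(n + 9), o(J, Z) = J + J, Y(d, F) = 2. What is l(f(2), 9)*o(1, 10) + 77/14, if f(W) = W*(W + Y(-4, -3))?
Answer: 91/18 ≈ 5.0556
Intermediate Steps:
o(J, Z) = 2*J
f(W) = W*(2 + W) (f(W) = W*(W + 2) = W*(2 + W))
l(I, n) = (-12 + I)/(9 + n)
l(f(2), 9)*o(1, 10) + 77/14 = ((-12 + 2*(2 + 2))/(9 + 9))*(2*1) + 77/14 = ((-12 + 2*4)/18)*2 + 77*(1/14) = ((-12 + 8)/18)*2 + 11/2 = ((1/18)*(-4))*2 + 11/2 = -2/9*2 + 11/2 = -4/9 + 11/2 = 91/18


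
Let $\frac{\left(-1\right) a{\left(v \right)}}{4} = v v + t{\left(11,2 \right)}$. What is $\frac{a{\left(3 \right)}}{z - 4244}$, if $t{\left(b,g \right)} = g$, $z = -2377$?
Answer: $\frac{44}{6621} \approx 0.0066455$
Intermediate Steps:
$a{\left(v \right)} = -8 - 4 v^{2}$ ($a{\left(v \right)} = - 4 \left(v v + 2\right) = - 4 \left(v^{2} + 2\right) = - 4 \left(2 + v^{2}\right) = -8 - 4 v^{2}$)
$\frac{a{\left(3 \right)}}{z - 4244} = \frac{-8 - 4 \cdot 3^{2}}{-2377 - 4244} = \frac{-8 - 36}{-2377 - 4244} = \frac{-8 - 36}{-6621} = \left(-44\right) \left(- \frac{1}{6621}\right) = \frac{44}{6621}$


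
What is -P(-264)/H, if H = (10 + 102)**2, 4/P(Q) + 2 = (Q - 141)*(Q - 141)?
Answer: -1/514376128 ≈ -1.9441e-9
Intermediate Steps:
P(Q) = 4/(-2 + (-141 + Q)**2) (P(Q) = 4/(-2 + (Q - 141)*(Q - 141)) = 4/(-2 + (-141 + Q)*(-141 + Q)) = 4/(-2 + (-141 + Q)**2))
H = 12544 (H = 112**2 = 12544)
-P(-264)/H = -4/(-2 + (-141 - 264)**2)/12544 = -4/(-2 + (-405)**2)/12544 = -4/(-2 + 164025)/12544 = -4/164023/12544 = -4*(1/164023)/12544 = -4/(164023*12544) = -1*1/514376128 = -1/514376128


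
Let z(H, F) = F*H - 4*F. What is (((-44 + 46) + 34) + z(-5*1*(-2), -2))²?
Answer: 576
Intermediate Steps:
z(H, F) = -4*F + F*H
(((-44 + 46) + 34) + z(-5*1*(-2), -2))² = (((-44 + 46) + 34) - 2*(-4 - 5*1*(-2)))² = ((2 + 34) - 2*(-4 - 5*(-2)))² = (36 - 2*(-4 + 10))² = (36 - 2*6)² = (36 - 12)² = 24² = 576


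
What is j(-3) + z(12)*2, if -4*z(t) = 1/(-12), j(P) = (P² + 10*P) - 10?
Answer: -743/24 ≈ -30.958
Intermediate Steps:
j(P) = -10 + P² + 10*P
z(t) = 1/48 (z(t) = -¼/(-12) = -¼*(-1/12) = 1/48)
j(-3) + z(12)*2 = (-10 + (-3)² + 10*(-3)) + (1/48)*2 = (-10 + 9 - 30) + 1/24 = -31 + 1/24 = -743/24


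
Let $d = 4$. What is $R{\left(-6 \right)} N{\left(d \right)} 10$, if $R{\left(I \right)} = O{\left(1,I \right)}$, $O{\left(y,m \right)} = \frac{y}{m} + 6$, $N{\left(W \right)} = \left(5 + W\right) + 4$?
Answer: $\frac{2275}{3} \approx 758.33$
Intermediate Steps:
$N{\left(W \right)} = 9 + W$
$O{\left(y,m \right)} = 6 + \frac{y}{m}$ ($O{\left(y,m \right)} = \frac{y}{m} + 6 = 6 + \frac{y}{m}$)
$R{\left(I \right)} = 6 + \frac{1}{I}$ ($R{\left(I \right)} = 6 + 1 \frac{1}{I} = 6 + \frac{1}{I}$)
$R{\left(-6 \right)} N{\left(d \right)} 10 = \left(6 + \frac{1}{-6}\right) \left(9 + 4\right) 10 = \left(6 - \frac{1}{6}\right) 13 \cdot 10 = \frac{35}{6} \cdot 13 \cdot 10 = \frac{455}{6} \cdot 10 = \frac{2275}{3}$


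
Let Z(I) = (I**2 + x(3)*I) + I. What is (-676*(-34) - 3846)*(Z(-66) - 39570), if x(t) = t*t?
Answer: -686556612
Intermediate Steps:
x(t) = t**2
Z(I) = I**2 + 10*I (Z(I) = (I**2 + 3**2*I) + I = (I**2 + 9*I) + I = I**2 + 10*I)
(-676*(-34) - 3846)*(Z(-66) - 39570) = (-676*(-34) - 3846)*(-66*(10 - 66) - 39570) = (22984 - 3846)*(-66*(-56) - 39570) = 19138*(3696 - 39570) = 19138*(-35874) = -686556612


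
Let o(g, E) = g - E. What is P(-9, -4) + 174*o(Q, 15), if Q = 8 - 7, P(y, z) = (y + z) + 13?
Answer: -2436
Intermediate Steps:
P(y, z) = 13 + y + z
Q = 1
P(-9, -4) + 174*o(Q, 15) = (13 - 9 - 4) + 174*(1 - 1*15) = 0 + 174*(1 - 15) = 0 + 174*(-14) = 0 - 2436 = -2436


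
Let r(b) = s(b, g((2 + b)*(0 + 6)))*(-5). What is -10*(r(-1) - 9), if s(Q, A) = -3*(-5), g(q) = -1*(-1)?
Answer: 840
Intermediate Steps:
g(q) = 1
s(Q, A) = 15
r(b) = -75 (r(b) = 15*(-5) = -75)
-10*(r(-1) - 9) = -10*(-75 - 9) = -10*(-84) = 840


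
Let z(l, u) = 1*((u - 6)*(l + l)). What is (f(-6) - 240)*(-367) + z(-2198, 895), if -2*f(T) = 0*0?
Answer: -3819964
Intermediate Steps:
f(T) = 0 (f(T) = -0*0 = -½*0 = 0)
z(l, u) = 2*l*(-6 + u) (z(l, u) = 1*((-6 + u)*(2*l)) = 1*(2*l*(-6 + u)) = 2*l*(-6 + u))
(f(-6) - 240)*(-367) + z(-2198, 895) = (0 - 240)*(-367) + 2*(-2198)*(-6 + 895) = -240*(-367) + 2*(-2198)*889 = 88080 - 3908044 = -3819964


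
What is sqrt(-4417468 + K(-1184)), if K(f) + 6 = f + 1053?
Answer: 3*I*sqrt(490845) ≈ 2101.8*I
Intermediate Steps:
K(f) = 1047 + f (K(f) = -6 + (f + 1053) = -6 + (1053 + f) = 1047 + f)
sqrt(-4417468 + K(-1184)) = sqrt(-4417468 + (1047 - 1184)) = sqrt(-4417468 - 137) = sqrt(-4417605) = 3*I*sqrt(490845)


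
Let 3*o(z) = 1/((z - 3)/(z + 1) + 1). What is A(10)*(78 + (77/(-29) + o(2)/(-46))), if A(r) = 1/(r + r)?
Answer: 200991/53360 ≈ 3.7667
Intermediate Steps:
A(r) = 1/(2*r)
o(z) = 1/(3*(1 + (-3 + z)/(1 + z))) (o(z) = 1/(3*((z - 3)/(z + 1) + 1)) = 1/(3*((-3 + z)/(1 + z) + 1)) = 1/(3*(1 + (-3 + z)/(1 + z))))
A(10)*(78 + (77/(-29) + o(2)/(-46))) = ((½)/10)*(78 + (77/(-29) + ((1 + 2)/(6*(-1 + 2)))/(-46))) = ((½)*(⅒))*(78 + (77*(-1/29) + ((⅙)*3/1)*(-1/46))) = (78 + (-77/29 + ((⅙)*1*3)*(-1/46)))/20 = (78 + (-77/29 + (½)*(-1/46)))/20 = (78 + (-77/29 - 1/92))/20 = (78 - 7113/2668)/20 = (1/20)*(200991/2668) = 200991/53360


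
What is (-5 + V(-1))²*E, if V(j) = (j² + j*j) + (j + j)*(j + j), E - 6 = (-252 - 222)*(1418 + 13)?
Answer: -678288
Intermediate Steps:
E = -678288 (E = 6 + (-252 - 222)*(1418 + 13) = 6 - 474*1431 = 6 - 678294 = -678288)
V(j) = 6*j² (V(j) = (j² + j²) + (2*j)*(2*j) = 2*j² + 4*j² = 6*j²)
(-5 + V(-1))²*E = (-5 + 6*(-1)²)²*(-678288) = (-5 + 6*1)²*(-678288) = (-5 + 6)²*(-678288) = 1²*(-678288) = 1*(-678288) = -678288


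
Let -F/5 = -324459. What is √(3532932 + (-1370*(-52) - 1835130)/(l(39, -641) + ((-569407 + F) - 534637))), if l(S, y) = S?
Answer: √9490312629711131/51829 ≈ 1879.6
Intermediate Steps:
F = 1622295 (F = -5*(-324459) = 1622295)
√(3532932 + (-1370*(-52) - 1835130)/(l(39, -641) + ((-569407 + F) - 534637))) = √(3532932 + (-1370*(-52) - 1835130)/(39 + ((-569407 + 1622295) - 534637))) = √(3532932 + (71240 - 1835130)/(39 + (1052888 - 534637))) = √(3532932 - 1763890/(39 + 518251)) = √(3532932 - 1763890/518290) = √(3532932 - 1763890*1/518290) = √(3532932 - 176389/51829) = √(183108156239/51829) = √9490312629711131/51829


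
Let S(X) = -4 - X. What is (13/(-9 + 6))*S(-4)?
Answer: 0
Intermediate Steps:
(13/(-9 + 6))*S(-4) = (13/(-9 + 6))*(-4 - 1*(-4)) = (13/(-3))*(-4 + 4) = -⅓*13*0 = -13/3*0 = 0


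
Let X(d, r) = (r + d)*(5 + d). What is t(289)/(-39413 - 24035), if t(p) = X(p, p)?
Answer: -6069/2266 ≈ -2.6783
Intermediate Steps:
X(d, r) = (5 + d)*(d + r) (X(d, r) = (d + r)*(5 + d) = (5 + d)*(d + r))
t(p) = 2*p² + 10*p (t(p) = p² + 5*p + 5*p + p*p = p² + 5*p + 5*p + p² = 2*p² + 10*p)
t(289)/(-39413 - 24035) = (2*289*(5 + 289))/(-39413 - 24035) = (2*289*294)/(-63448) = 169932*(-1/63448) = -6069/2266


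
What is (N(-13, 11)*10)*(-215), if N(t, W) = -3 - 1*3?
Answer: 12900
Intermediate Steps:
N(t, W) = -6 (N(t, W) = -3 - 3 = -6)
(N(-13, 11)*10)*(-215) = -6*10*(-215) = -60*(-215) = 12900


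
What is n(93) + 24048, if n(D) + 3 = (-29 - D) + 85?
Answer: 24008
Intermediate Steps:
n(D) = 53 - D (n(D) = -3 + ((-29 - D) + 85) = -3 + (56 - D) = 53 - D)
n(93) + 24048 = (53 - 1*93) + 24048 = (53 - 93) + 24048 = -40 + 24048 = 24008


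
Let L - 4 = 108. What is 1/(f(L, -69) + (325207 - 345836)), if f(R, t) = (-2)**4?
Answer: -1/20613 ≈ -4.8513e-5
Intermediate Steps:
L = 112 (L = 4 + 108 = 112)
f(R, t) = 16
1/(f(L, -69) + (325207 - 345836)) = 1/(16 + (325207 - 345836)) = 1/(16 - 20629) = 1/(-20613) = -1/20613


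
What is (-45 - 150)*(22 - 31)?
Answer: 1755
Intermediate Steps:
(-45 - 150)*(22 - 31) = -195*(-9) = 1755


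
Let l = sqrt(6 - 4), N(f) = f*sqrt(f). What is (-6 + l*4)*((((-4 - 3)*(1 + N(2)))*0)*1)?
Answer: 0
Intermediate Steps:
N(f) = f**(3/2)
l = sqrt(2) ≈ 1.4142
(-6 + l*4)*((((-4 - 3)*(1 + N(2)))*0)*1) = (-6 + sqrt(2)*4)*((((-4 - 3)*(1 + 2**(3/2)))*0)*1) = (-6 + 4*sqrt(2))*((-7*(1 + 2*sqrt(2))*0)*1) = (-6 + 4*sqrt(2))*(((-7 - 14*sqrt(2))*0)*1) = (-6 + 4*sqrt(2))*(0*1) = (-6 + 4*sqrt(2))*0 = 0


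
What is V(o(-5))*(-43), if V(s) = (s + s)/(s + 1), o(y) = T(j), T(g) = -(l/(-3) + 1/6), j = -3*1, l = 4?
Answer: -602/13 ≈ -46.308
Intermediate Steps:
j = -3
T(g) = 7/6 (T(g) = -(4/(-3) + 1/6) = -(4*(-⅓) + 1*(⅙)) = -(-4/3 + ⅙) = -1*(-7/6) = 7/6)
o(y) = 7/6
V(s) = 2*s/(1 + s) (V(s) = (2*s)/(1 + s) = 2*s/(1 + s))
V(o(-5))*(-43) = (2*(7/6)/(1 + 7/6))*(-43) = (2*(7/6)/(13/6))*(-43) = (2*(7/6)*(6/13))*(-43) = (14/13)*(-43) = -602/13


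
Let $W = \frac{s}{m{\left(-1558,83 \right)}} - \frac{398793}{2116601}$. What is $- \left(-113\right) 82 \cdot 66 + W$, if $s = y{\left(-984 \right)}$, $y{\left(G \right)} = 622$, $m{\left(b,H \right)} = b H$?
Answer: $\frac{83693290158001580}{136853070857} \approx 6.1156 \cdot 10^{5}$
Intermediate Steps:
$m{\left(b,H \right)} = H b$
$s = 622$
$W = - \frac{26443021912}{136853070857}$ ($W = \frac{622}{83 \left(-1558\right)} - \frac{398793}{2116601} = \frac{622}{-129314} - \frac{398793}{2116601} = 622 \left(- \frac{1}{129314}\right) - \frac{398793}{2116601} = - \frac{311}{64657} - \frac{398793}{2116601} = - \frac{26443021912}{136853070857} \approx -0.19322$)
$- \left(-113\right) 82 \cdot 66 + W = - \left(-113\right) 82 \cdot 66 - \frac{26443021912}{136853070857} = - \left(-9266\right) 66 - \frac{26443021912}{136853070857} = \left(-1\right) \left(-611556\right) - \frac{26443021912}{136853070857} = 611556 - \frac{26443021912}{136853070857} = \frac{83693290158001580}{136853070857}$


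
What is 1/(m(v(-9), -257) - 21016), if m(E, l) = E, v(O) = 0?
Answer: -1/21016 ≈ -4.7583e-5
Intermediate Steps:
1/(m(v(-9), -257) - 21016) = 1/(0 - 21016) = 1/(-21016) = -1/21016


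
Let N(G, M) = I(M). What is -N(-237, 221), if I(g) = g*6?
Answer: -1326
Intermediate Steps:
I(g) = 6*g
N(G, M) = 6*M
-N(-237, 221) = -6*221 = -1*1326 = -1326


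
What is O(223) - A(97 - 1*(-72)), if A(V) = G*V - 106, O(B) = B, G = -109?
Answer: 18750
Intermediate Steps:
A(V) = -106 - 109*V (A(V) = -109*V - 106 = -106 - 109*V)
O(223) - A(97 - 1*(-72)) = 223 - (-106 - 109*(97 - 1*(-72))) = 223 - (-106 - 109*(97 + 72)) = 223 - (-106 - 109*169) = 223 - (-106 - 18421) = 223 - 1*(-18527) = 223 + 18527 = 18750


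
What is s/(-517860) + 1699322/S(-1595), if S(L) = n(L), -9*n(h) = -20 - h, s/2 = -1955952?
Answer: -697878022/71925 ≈ -9702.9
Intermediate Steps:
s = -3911904 (s = 2*(-1955952) = -3911904)
n(h) = 20/9 + h/9 (n(h) = -(-20 - h)/9 = 20/9 + h/9)
S(L) = 20/9 + L/9
s/(-517860) + 1699322/S(-1595) = -3911904/(-517860) + 1699322/(20/9 + (1/9)*(-1595)) = -3911904*(-1/517860) + 1699322/(20/9 - 1595/9) = 108664/14385 + 1699322/(-175) = 108664/14385 + 1699322*(-1/175) = 108664/14385 - 1699322/175 = -697878022/71925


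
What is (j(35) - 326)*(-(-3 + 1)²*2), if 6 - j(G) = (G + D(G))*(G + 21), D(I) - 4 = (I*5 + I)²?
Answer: 19776832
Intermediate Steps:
D(I) = 4 + 36*I² (D(I) = 4 + (I*5 + I)² = 4 + (5*I + I)² = 4 + (6*I)² = 4 + 36*I²)
j(G) = 6 - (21 + G)*(4 + G + 36*G²) (j(G) = 6 - (G + (4 + 36*G²))*(G + 21) = 6 - (4 + G + 36*G²)*(21 + G) = 6 - (21 + G)*(4 + G + 36*G²))
(j(35) - 326)*(-(-3 + 1)²*2) = ((-78 - 757*35² - 36*35³ - 25*35) - 326)*(-(-3 + 1)²*2) = ((-78 - 757*1225 - 36*42875 - 875) - 326)*(-1*(-2)²*2) = ((-78 - 927325 - 1543500 - 875) - 326)*(-1*4*2) = (-2471778 - 326)*(-4*2) = -2472104*(-8) = 19776832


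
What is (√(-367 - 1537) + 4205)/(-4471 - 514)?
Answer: -841/997 - 4*I*√119/4985 ≈ -0.84353 - 0.0087532*I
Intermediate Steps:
(√(-367 - 1537) + 4205)/(-4471 - 514) = (√(-1904) + 4205)/(-4985) = (4*I*√119 + 4205)*(-1/4985) = (4205 + 4*I*√119)*(-1/4985) = -841/997 - 4*I*√119/4985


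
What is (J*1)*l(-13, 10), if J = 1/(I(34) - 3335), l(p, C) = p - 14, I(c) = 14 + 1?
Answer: 27/3320 ≈ 0.0081325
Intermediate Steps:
I(c) = 15
l(p, C) = -14 + p
J = -1/3320 (J = 1/(15 - 3335) = 1/(-3320) = -1/3320 ≈ -0.00030120)
(J*1)*l(-13, 10) = (-1/3320*1)*(-14 - 13) = -1/3320*(-27) = 27/3320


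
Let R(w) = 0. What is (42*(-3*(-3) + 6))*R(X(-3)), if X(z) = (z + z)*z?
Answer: 0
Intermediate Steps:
X(z) = 2*z² (X(z) = (2*z)*z = 2*z²)
(42*(-3*(-3) + 6))*R(X(-3)) = (42*(-3*(-3) + 6))*0 = (42*(9 + 6))*0 = (42*15)*0 = 630*0 = 0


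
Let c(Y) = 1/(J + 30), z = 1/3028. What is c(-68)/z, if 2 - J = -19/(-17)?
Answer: 51476/525 ≈ 98.050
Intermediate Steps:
J = 15/17 (J = 2 - (-19)/(-17) = 2 - (-19)*(-1)/17 = 2 - 1*19/17 = 2 - 19/17 = 15/17 ≈ 0.88235)
z = 1/3028 ≈ 0.00033025
c(Y) = 17/525 (c(Y) = 1/(15/17 + 30) = 1/(525/17) = 17/525)
c(-68)/z = 17/(525*(1/3028)) = (17/525)*3028 = 51476/525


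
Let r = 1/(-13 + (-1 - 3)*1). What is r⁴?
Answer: 1/83521 ≈ 1.1973e-5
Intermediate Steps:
r = -1/17 (r = 1/(-13 - 4*1) = 1/(-13 - 4) = 1/(-17) = -1/17 ≈ -0.058824)
r⁴ = (-1/17)⁴ = 1/83521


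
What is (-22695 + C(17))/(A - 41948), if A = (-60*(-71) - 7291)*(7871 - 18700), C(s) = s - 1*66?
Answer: -22744/32780751 ≈ -0.00069382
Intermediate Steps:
C(s) = -66 + s (C(s) = s - 66 = -66 + s)
A = 32822699 (A = (4260 - 7291)*(-10829) = -3031*(-10829) = 32822699)
(-22695 + C(17))/(A - 41948) = (-22695 + (-66 + 17))/(32822699 - 41948) = (-22695 - 49)/32780751 = -22744*1/32780751 = -22744/32780751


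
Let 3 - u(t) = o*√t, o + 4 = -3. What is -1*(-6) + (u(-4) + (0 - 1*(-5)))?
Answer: 14 + 14*I ≈ 14.0 + 14.0*I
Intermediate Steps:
o = -7 (o = -4 - 3 = -7)
u(t) = 3 + 7*√t (u(t) = 3 - (-7)*√t = 3 + 7*√t)
-1*(-6) + (u(-4) + (0 - 1*(-5))) = -1*(-6) + ((3 + 7*√(-4)) + (0 - 1*(-5))) = 6 + ((3 + 7*(2*I)) + (0 + 5)) = 6 + ((3 + 14*I) + 5) = 6 + (8 + 14*I) = 14 + 14*I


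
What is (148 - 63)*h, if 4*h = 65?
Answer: 5525/4 ≈ 1381.3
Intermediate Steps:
h = 65/4 (h = (¼)*65 = 65/4 ≈ 16.250)
(148 - 63)*h = (148 - 63)*(65/4) = 85*(65/4) = 5525/4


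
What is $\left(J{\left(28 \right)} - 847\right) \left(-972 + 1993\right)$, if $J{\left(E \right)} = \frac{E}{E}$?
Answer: $-863766$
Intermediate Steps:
$J{\left(E \right)} = 1$
$\left(J{\left(28 \right)} - 847\right) \left(-972 + 1993\right) = \left(1 - 847\right) \left(-972 + 1993\right) = \left(-846\right) 1021 = -863766$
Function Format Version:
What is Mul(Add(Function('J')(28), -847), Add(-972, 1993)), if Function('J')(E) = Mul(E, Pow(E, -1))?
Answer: -863766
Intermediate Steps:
Function('J')(E) = 1
Mul(Add(Function('J')(28), -847), Add(-972, 1993)) = Mul(Add(1, -847), Add(-972, 1993)) = Mul(-846, 1021) = -863766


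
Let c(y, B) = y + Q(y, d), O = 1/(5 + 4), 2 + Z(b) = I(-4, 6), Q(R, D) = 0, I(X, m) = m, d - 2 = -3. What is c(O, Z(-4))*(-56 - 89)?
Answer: -145/9 ≈ -16.111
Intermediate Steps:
d = -1 (d = 2 - 3 = -1)
Z(b) = 4 (Z(b) = -2 + 6 = 4)
O = ⅑ (O = 1/9 = ⅑ ≈ 0.11111)
c(y, B) = y (c(y, B) = y + 0 = y)
c(O, Z(-4))*(-56 - 89) = (-56 - 89)/9 = (⅑)*(-145) = -145/9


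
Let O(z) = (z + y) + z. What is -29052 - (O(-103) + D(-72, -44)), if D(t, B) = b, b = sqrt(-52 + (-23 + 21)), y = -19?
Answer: -28827 - 3*I*sqrt(6) ≈ -28827.0 - 7.3485*I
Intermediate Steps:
O(z) = -19 + 2*z (O(z) = (z - 19) + z = (-19 + z) + z = -19 + 2*z)
b = 3*I*sqrt(6) (b = sqrt(-52 - 2) = sqrt(-54) = 3*I*sqrt(6) ≈ 7.3485*I)
D(t, B) = 3*I*sqrt(6)
-29052 - (O(-103) + D(-72, -44)) = -29052 - ((-19 + 2*(-103)) + 3*I*sqrt(6)) = -29052 - ((-19 - 206) + 3*I*sqrt(6)) = -29052 - (-225 + 3*I*sqrt(6)) = -29052 + (225 - 3*I*sqrt(6)) = -28827 - 3*I*sqrt(6)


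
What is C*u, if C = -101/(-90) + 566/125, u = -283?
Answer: -3597779/2250 ≈ -1599.0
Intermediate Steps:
C = 12713/2250 (C = -101*(-1/90) + 566*(1/125) = 101/90 + 566/125 = 12713/2250 ≈ 5.6502)
C*u = (12713/2250)*(-283) = -3597779/2250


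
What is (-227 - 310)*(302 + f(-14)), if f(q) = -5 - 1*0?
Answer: -159489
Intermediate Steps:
f(q) = -5 (f(q) = -5 + 0 = -5)
(-227 - 310)*(302 + f(-14)) = (-227 - 310)*(302 - 5) = -537*297 = -159489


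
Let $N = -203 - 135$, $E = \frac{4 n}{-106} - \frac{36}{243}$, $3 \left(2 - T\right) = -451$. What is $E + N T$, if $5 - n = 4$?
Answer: $- \frac{73680548}{1431} \approx -51489.0$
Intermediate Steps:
$n = 1$ ($n = 5 - 4 = 1$)
$T = \frac{457}{3}$ ($T = 2 - - \frac{451}{3} = 2 + \frac{451}{3} = \frac{457}{3} \approx 152.33$)
$E = - \frac{266}{1431}$ ($E = \frac{4 \cdot 1}{-106} - \frac{36}{243} = 4 \left(- \frac{1}{106}\right) - \frac{4}{27} = - \frac{2}{53} - \frac{4}{27} = - \frac{266}{1431} \approx -0.18588$)
$N = -338$ ($N = -203 - 135 = -338$)
$E + N T = - \frac{266}{1431} - \frac{154466}{3} = - \frac{73680548}{1431}$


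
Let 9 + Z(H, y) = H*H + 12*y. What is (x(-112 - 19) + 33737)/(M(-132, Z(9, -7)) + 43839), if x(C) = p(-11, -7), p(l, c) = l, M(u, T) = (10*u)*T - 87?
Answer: 5621/9932 ≈ 0.56595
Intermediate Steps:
Z(H, y) = -9 + H**2 + 12*y (Z(H, y) = -9 + (H*H + 12*y) = -9 + (H**2 + 12*y) = -9 + H**2 + 12*y)
M(u, T) = -87 + 10*T*u (M(u, T) = 10*T*u - 87 = -87 + 10*T*u)
x(C) = -11
(x(-112 - 19) + 33737)/(M(-132, Z(9, -7)) + 43839) = (-11 + 33737)/((-87 + 10*(-9 + 9**2 + 12*(-7))*(-132)) + 43839) = 33726/((-87 + 10*(-9 + 81 - 84)*(-132)) + 43839) = 33726/((-87 + 10*(-12)*(-132)) + 43839) = 33726/((-87 + 15840) + 43839) = 33726/(15753 + 43839) = 33726/59592 = 33726*(1/59592) = 5621/9932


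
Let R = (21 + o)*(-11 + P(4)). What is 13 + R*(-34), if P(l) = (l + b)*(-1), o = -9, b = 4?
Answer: 7765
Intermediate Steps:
P(l) = -4 - l (P(l) = (l + 4)*(-1) = (4 + l)*(-1) = -4 - l)
R = -228 (R = (21 - 9)*(-11 + (-4 - 1*4)) = 12*(-11 + (-4 - 4)) = 12*(-11 - 8) = 12*(-19) = -228)
13 + R*(-34) = 13 - 228*(-34) = 13 + 7752 = 7765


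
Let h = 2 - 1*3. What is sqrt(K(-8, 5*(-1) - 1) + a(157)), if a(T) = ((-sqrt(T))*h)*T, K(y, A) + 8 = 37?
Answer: sqrt(29 + 157*sqrt(157)) ≈ 44.679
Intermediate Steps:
h = -1 (h = 2 - 3 = -1)
K(y, A) = 29 (K(y, A) = -8 + 37 = 29)
a(T) = T**(3/2) (a(T) = (-sqrt(T)*(-1))*T = sqrt(T)*T = T**(3/2))
sqrt(K(-8, 5*(-1) - 1) + a(157)) = sqrt(29 + 157**(3/2)) = sqrt(29 + 157*sqrt(157))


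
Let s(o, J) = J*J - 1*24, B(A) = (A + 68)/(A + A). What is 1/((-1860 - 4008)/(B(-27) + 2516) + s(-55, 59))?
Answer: 135823/469223239 ≈ 0.00028946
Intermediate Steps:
B(A) = (68 + A)/(2*A) (B(A) = (68 + A)/((2*A)) = (68 + A)*(1/(2*A)) = (68 + A)/(2*A))
s(o, J) = -24 + J² (s(o, J) = J² - 24 = -24 + J²)
1/((-1860 - 4008)/(B(-27) + 2516) + s(-55, 59)) = 1/((-1860 - 4008)/((½)*(68 - 27)/(-27) + 2516) + (-24 + 59²)) = 1/(-5868/((½)*(-1/27)*41 + 2516) + (-24 + 3481)) = 1/(-5868/(-41/54 + 2516) + 3457) = 1/(-5868/135823/54 + 3457) = 1/(-5868*54/135823 + 3457) = 1/(-316872/135823 + 3457) = 1/(469223239/135823) = 135823/469223239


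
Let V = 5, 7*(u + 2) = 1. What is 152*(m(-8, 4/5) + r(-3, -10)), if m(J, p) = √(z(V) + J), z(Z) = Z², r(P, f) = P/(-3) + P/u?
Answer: 5168/13 + 152*√17 ≈ 1024.3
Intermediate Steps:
u = -13/7 (u = -2 + (⅐)*1 = -2 + ⅐ = -13/7 ≈ -1.8571)
r(P, f) = -34*P/39 (r(P, f) = P/(-3) + P/(-13/7) = P*(-⅓) + P*(-7/13) = -P/3 - 7*P/13 = -34*P/39)
m(J, p) = √(25 + J) (m(J, p) = √(5² + J) = √(25 + J))
152*(m(-8, 4/5) + r(-3, -10)) = 152*(√(25 - 8) - 34/39*(-3)) = 152*(√17 + 34/13) = 152*(34/13 + √17) = 5168/13 + 152*√17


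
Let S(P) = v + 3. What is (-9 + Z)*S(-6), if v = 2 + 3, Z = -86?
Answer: -760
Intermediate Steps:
v = 5
S(P) = 8 (S(P) = 5 + 3 = 8)
(-9 + Z)*S(-6) = (-9 - 86)*8 = -95*8 = -760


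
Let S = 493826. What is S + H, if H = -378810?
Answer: 115016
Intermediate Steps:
S + H = 493826 - 378810 = 115016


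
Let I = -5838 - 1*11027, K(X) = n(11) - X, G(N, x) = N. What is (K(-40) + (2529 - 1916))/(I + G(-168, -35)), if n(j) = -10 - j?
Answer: -632/17033 ≈ -0.037104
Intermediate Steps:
K(X) = -21 - X (K(X) = (-10 - 1*11) - X = (-10 - 11) - X = -21 - X)
I = -16865 (I = -5838 - 11027 = -16865)
(K(-40) + (2529 - 1916))/(I + G(-168, -35)) = ((-21 - 1*(-40)) + (2529 - 1916))/(-16865 - 168) = ((-21 + 40) + 613)/(-17033) = (19 + 613)*(-1/17033) = 632*(-1/17033) = -632/17033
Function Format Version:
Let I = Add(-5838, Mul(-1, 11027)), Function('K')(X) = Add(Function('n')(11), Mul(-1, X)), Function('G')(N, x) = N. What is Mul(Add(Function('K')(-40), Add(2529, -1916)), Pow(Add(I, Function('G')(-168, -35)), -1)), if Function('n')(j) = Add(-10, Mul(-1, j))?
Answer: Rational(-632, 17033) ≈ -0.037104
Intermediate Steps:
Function('K')(X) = Add(-21, Mul(-1, X)) (Function('K')(X) = Add(Add(-10, Mul(-1, 11)), Mul(-1, X)) = Add(Add(-10, -11), Mul(-1, X)) = Add(-21, Mul(-1, X)))
I = -16865 (I = Add(-5838, -11027) = -16865)
Mul(Add(Function('K')(-40), Add(2529, -1916)), Pow(Add(I, Function('G')(-168, -35)), -1)) = Mul(Add(Add(-21, Mul(-1, -40)), Add(2529, -1916)), Pow(Add(-16865, -168), -1)) = Mul(Add(Add(-21, 40), 613), Pow(-17033, -1)) = Mul(Add(19, 613), Rational(-1, 17033)) = Mul(632, Rational(-1, 17033)) = Rational(-632, 17033)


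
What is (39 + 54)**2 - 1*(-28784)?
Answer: 37433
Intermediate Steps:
(39 + 54)**2 - 1*(-28784) = 93**2 + 28784 = 8649 + 28784 = 37433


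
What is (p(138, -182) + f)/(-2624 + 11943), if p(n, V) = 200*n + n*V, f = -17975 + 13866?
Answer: -1625/9319 ≈ -0.17437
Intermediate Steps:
f = -4109
p(n, V) = 200*n + V*n
(p(138, -182) + f)/(-2624 + 11943) = (138*(200 - 182) - 4109)/(-2624 + 11943) = (138*18 - 4109)/9319 = (2484 - 4109)*(1/9319) = -1625*1/9319 = -1625/9319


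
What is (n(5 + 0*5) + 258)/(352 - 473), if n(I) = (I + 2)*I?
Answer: -293/121 ≈ -2.4215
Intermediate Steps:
n(I) = I*(2 + I) (n(I) = (2 + I)*I = I*(2 + I))
(n(5 + 0*5) + 258)/(352 - 473) = ((5 + 0*5)*(2 + (5 + 0*5)) + 258)/(352 - 473) = ((5 + 0)*(2 + (5 + 0)) + 258)/(-121) = (5*(2 + 5) + 258)*(-1/121) = (5*7 + 258)*(-1/121) = (35 + 258)*(-1/121) = 293*(-1/121) = -293/121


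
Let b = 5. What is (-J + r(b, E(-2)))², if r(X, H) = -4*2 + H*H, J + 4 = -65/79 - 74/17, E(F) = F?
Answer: 48316401/1803649 ≈ 26.788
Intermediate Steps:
J = -12323/1343 (J = -4 + (-65/79 - 74/17) = -4 - 6951/1343 = -12323/1343 ≈ -9.1757)
r(X, H) = -8 + H²
(-J + r(b, E(-2)))² = (-1*(-12323/1343) + (-8 + (-2)²))² = (12323/1343 + (-8 + 4))² = (12323/1343 - 4)² = (6951/1343)² = 48316401/1803649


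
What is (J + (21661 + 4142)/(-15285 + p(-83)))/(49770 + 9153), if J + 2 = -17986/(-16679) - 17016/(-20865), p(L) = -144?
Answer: -81618620957/2704115050709085 ≈ -3.0183e-5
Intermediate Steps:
J = -946844/8923265 (J = -2 + (-17986/(-16679) - 17016/(-20865)) = -2 + (-17986*(-1/16679) - 17016*(-1/20865)) = -2 + (17986/16679 + 5672/6955) = -2 + 16899686/8923265 = -946844/8923265 ≈ -0.10611)
(J + (21661 + 4142)/(-15285 + p(-83)))/(49770 + 9153) = (-946844/8923265 + (21661 + 4142)/(-15285 - 144))/(49770 + 9153) = (-946844/8923265 + 25803/(-15429))/58923 = (-946844/8923265 + 25803*(-1/15429))*(1/58923) = (-946844/8923265 - 8601/5143)*(1/58923) = -81618620957/45892351895*1/58923 = -81618620957/2704115050709085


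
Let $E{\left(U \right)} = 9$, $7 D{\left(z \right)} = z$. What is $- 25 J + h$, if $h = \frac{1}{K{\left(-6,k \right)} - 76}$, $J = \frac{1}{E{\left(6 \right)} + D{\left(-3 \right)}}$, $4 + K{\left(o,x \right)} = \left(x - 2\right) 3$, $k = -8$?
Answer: $- \frac{1931}{660} \approx -2.9258$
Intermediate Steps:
$D{\left(z \right)} = \frac{z}{7}$
$K{\left(o,x \right)} = -10 + 3 x$ ($K{\left(o,x \right)} = -4 + \left(x - 2\right) 3 = -4 + \left(-2 + x\right) 3 = -4 + \left(-6 + 3 x\right) = -10 + 3 x$)
$J = \frac{7}{60}$ ($J = \frac{1}{9 + \frac{1}{7} \left(-3\right)} = \frac{1}{9 - \frac{3}{7}} = \frac{1}{\frac{60}{7}} = \frac{7}{60} \approx 0.11667$)
$h = - \frac{1}{110}$ ($h = \frac{1}{\left(-10 + 3 \left(-8\right)\right) - 76} = \frac{1}{\left(-10 - 24\right) - 76} = \frac{1}{-34 - 76} = \frac{1}{-110} = - \frac{1}{110} \approx -0.0090909$)
$- 25 J + h = \left(-25\right) \frac{7}{60} - \frac{1}{110} = - \frac{35}{12} - \frac{1}{110} = - \frac{1931}{660}$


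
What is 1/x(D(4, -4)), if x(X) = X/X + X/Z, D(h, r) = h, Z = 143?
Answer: 143/147 ≈ 0.97279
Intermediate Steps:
x(X) = 1 + X/143 (x(X) = X/X + X/143 = 1 + X*(1/143) = 1 + X/143)
1/x(D(4, -4)) = 1/(1 + (1/143)*4) = 1/(1 + 4/143) = 1/(147/143) = 143/147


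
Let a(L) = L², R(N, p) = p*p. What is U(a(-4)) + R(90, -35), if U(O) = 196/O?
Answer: 4949/4 ≈ 1237.3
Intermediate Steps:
R(N, p) = p²
U(a(-4)) + R(90, -35) = 196/((-4)²) + (-35)² = 196/16 + 1225 = 196*(1/16) + 1225 = 49/4 + 1225 = 4949/4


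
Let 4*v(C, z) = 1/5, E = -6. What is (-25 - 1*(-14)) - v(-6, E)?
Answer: -221/20 ≈ -11.050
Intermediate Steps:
v(C, z) = 1/20 (v(C, z) = (1/4)/5 = (1/4)*(1/5) = 1/20)
(-25 - 1*(-14)) - v(-6, E) = (-25 - 1*(-14)) - 1*1/20 = (-25 + 14) - 1/20 = -11 - 1/20 = -221/20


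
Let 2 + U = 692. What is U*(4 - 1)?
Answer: 2070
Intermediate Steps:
U = 690 (U = -2 + 692 = 690)
U*(4 - 1) = 690*(4 - 1) = 690*3 = 2070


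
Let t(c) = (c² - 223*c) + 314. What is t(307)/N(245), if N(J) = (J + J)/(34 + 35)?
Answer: 900519/245 ≈ 3675.6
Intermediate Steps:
t(c) = 314 + c² - 223*c
N(J) = 2*J/69 (N(J) = (2*J)/69 = (2*J)*(1/69) = 2*J/69)
t(307)/N(245) = (314 + 307² - 223*307)/(((2/69)*245)) = (314 + 94249 - 68461)/(490/69) = 26102*(69/490) = 900519/245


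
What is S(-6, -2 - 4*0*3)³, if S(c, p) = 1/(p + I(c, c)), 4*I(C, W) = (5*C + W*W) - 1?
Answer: -64/27 ≈ -2.3704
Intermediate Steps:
I(C, W) = -¼ + W²/4 + 5*C/4 (I(C, W) = ((5*C + W*W) - 1)/4 = ((5*C + W²) - 1)/4 = ((W² + 5*C) - 1)/4 = (-1 + W² + 5*C)/4 = -¼ + W²/4 + 5*C/4)
S(c, p) = 1/(-¼ + p + c²/4 + 5*c/4) (S(c, p) = 1/(p + (-¼ + c²/4 + 5*c/4)) = 1/(-¼ + p + c²/4 + 5*c/4))
S(-6, -2 - 4*0*3)³ = (4/(-1 + (-6)² + 4*(-2 - 4*0*3) + 5*(-6)))³ = (4/(-1 + 36 + 4*(-2 - 0*3) - 30))³ = (4/(-1 + 36 + 4*(-2 - 1*0) - 30))³ = (4/(-1 + 36 + 4*(-2 + 0) - 30))³ = (4/(-1 + 36 + 4*(-2) - 30))³ = (4/(-1 + 36 - 8 - 30))³ = (4/(-3))³ = (4*(-⅓))³ = (-4/3)³ = -64/27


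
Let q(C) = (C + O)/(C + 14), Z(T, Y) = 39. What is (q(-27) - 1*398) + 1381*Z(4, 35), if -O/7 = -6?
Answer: 694978/13 ≈ 53460.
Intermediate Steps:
O = 42 (O = -7*(-6) = 42)
q(C) = (42 + C)/(14 + C) (q(C) = (C + 42)/(C + 14) = (42 + C)/(14 + C))
(q(-27) - 1*398) + 1381*Z(4, 35) = ((42 - 27)/(14 - 27) - 1*398) + 1381*39 = (15/(-13) - 398) + 53859 = (-1/13*15 - 398) + 53859 = (-15/13 - 398) + 53859 = -5189/13 + 53859 = 694978/13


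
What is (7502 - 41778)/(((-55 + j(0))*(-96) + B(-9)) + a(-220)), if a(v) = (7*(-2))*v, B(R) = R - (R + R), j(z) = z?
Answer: -34276/8369 ≈ -4.0956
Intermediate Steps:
B(R) = -R (B(R) = R - 2*R = -R)
a(v) = -14*v
(7502 - 41778)/(((-55 + j(0))*(-96) + B(-9)) + a(-220)) = (7502 - 41778)/(((-55 + 0)*(-96) - 1*(-9)) - 14*(-220)) = -34276/((-55*(-96) + 9) + 3080) = -34276/((5280 + 9) + 3080) = -34276/(5289 + 3080) = -34276/8369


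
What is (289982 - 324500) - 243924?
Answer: -278442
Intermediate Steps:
(289982 - 324500) - 243924 = -34518 - 243924 = -278442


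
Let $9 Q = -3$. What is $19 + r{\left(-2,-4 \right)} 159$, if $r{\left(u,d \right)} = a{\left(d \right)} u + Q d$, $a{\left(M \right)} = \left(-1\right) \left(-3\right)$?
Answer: $-723$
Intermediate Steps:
$Q = - \frac{1}{3}$ ($Q = \frac{1}{9} \left(-3\right) = - \frac{1}{3} \approx -0.33333$)
$a{\left(M \right)} = 3$
$r{\left(u,d \right)} = 3 u - \frac{d}{3}$
$19 + r{\left(-2,-4 \right)} 159 = 19 + \left(3 \left(-2\right) - - \frac{4}{3}\right) 159 = 19 + \left(-6 + \frac{4}{3}\right) 159 = 19 - 742 = -723$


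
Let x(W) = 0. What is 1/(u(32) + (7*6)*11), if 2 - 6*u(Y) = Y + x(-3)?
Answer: 1/457 ≈ 0.0021882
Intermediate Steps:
u(Y) = 1/3 - Y/6 (u(Y) = 1/3 - (Y + 0)/6 = 1/3 - Y/6)
1/(u(32) + (7*6)*11) = 1/((1/3 - 1/6*32) + (7*6)*11) = 1/((1/3 - 16/3) + 42*11) = 1/(-5 + 462) = 1/457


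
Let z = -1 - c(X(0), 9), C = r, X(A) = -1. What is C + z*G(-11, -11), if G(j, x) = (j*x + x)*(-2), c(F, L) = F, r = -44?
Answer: -44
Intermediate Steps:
G(j, x) = -2*x - 2*j*x (G(j, x) = (x + j*x)*(-2) = -2*x - 2*j*x)
C = -44
z = 0 (z = -1 - 1*(-1) = -1 + 1 = 0)
C + z*G(-11, -11) = -44 + 0*(-2*(-11)*(1 - 11)) = -44 + 0*(-2*(-11)*(-10)) = -44 + 0*(-220) = -44 + 0 = -44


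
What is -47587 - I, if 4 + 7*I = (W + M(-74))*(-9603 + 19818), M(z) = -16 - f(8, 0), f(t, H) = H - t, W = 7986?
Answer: -81828375/7 ≈ -1.1690e+7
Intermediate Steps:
M(z) = -8 (M(z) = -16 - (0 - 1*8) = -16 - (0 - 8) = -16 - 1*(-8) = -16 + 8 = -8)
I = 81495266/7 (I = -4/7 + ((7986 - 8)*(-9603 + 19818))/7 = -4/7 + (7978*10215)/7 = -4/7 + (⅐)*81495270 = -4/7 + 81495270/7 = 81495266/7 ≈ 1.1642e+7)
-47587 - I = -47587 - 1*81495266/7 = -47587 - 81495266/7 = -81828375/7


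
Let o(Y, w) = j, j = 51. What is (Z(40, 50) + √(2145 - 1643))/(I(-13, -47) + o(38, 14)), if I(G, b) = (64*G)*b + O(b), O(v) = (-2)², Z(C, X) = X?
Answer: 50/39159 + √502/39159 ≈ 0.0018490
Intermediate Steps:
O(v) = 4
I(G, b) = 4 + 64*G*b (I(G, b) = (64*G)*b + 4 = 64*G*b + 4 = 4 + 64*G*b)
o(Y, w) = 51
(Z(40, 50) + √(2145 - 1643))/(I(-13, -47) + o(38, 14)) = (50 + √(2145 - 1643))/((4 + 64*(-13)*(-47)) + 51) = (50 + √502)/((4 + 39104) + 51) = (50 + √502)/(39108 + 51) = (50 + √502)/39159 = (50 + √502)*(1/39159) = 50/39159 + √502/39159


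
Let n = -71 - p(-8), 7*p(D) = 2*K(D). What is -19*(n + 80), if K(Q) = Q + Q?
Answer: -1805/7 ≈ -257.86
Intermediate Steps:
K(Q) = 2*Q
p(D) = 4*D/7 (p(D) = (2*(2*D))/7 = (4*D)/7 = 4*D/7)
n = -465/7 (n = -71 - 4*(-8)/7 = -71 - 1*(-32/7) = -71 + 32/7 = -465/7 ≈ -66.429)
-19*(n + 80) = -19*(-465/7 + 80) = -19*95/7 = -1805/7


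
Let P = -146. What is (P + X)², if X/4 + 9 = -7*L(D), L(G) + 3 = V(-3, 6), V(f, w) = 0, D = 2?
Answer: 9604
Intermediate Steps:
L(G) = -3 (L(G) = -3 + 0 = -3)
X = 48 (X = -36 + 4*(-7*(-3)) = -36 + 4*21 = -36 + 84 = 48)
(P + X)² = (-146 + 48)² = (-98)² = 9604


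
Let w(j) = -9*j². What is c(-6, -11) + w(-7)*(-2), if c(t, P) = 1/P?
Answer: 9701/11 ≈ 881.91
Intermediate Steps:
c(-6, -11) + w(-7)*(-2) = 1/(-11) - 9*(-7)²*(-2) = -1/11 - 9*49*(-2) = -1/11 - 441*(-2) = -1/11 + 882 = 9701/11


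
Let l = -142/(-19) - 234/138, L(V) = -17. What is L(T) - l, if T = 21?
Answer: -9954/437 ≈ -22.778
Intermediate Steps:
l = 2525/437 (l = -142*(-1/19) - 234*1/138 = 142/19 - 39/23 = 2525/437 ≈ 5.7780)
L(T) - l = -17 - 1*2525/437 = -17 - 2525/437 = -9954/437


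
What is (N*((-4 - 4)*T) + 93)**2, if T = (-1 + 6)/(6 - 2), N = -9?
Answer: 33489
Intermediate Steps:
T = 5/4 ≈ 1.2500
(N*((-4 - 4)*T) + 93)**2 = (-9*(-4 - 4)*5/4 + 93)**2 = (-(-72)*5/4 + 93)**2 = (-9*(-10) + 93)**2 = (90 + 93)**2 = 183**2 = 33489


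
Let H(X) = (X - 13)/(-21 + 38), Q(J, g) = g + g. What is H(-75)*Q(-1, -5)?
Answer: 880/17 ≈ 51.765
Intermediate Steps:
Q(J, g) = 2*g
H(X) = -13/17 + X/17 (H(X) = (-13 + X)/17 = (-13 + X)*(1/17) = -13/17 + X/17)
H(-75)*Q(-1, -5) = (-13/17 + (1/17)*(-75))*(2*(-5)) = (-13/17 - 75/17)*(-10) = -88/17*(-10) = 880/17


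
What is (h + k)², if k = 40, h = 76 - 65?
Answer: 2601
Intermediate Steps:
h = 11
(h + k)² = (11 + 40)² = 51² = 2601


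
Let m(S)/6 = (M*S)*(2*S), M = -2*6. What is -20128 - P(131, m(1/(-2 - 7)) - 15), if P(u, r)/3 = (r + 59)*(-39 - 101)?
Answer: -7184/3 ≈ -2394.7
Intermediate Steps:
M = -12
m(S) = -144*S**2 (m(S) = 6*((-12*S)*(2*S)) = 6*(-24*S**2) = -144*S**2)
P(u, r) = -24780 - 420*r (P(u, r) = 3*((r + 59)*(-39 - 101)) = 3*((59 + r)*(-140)) = 3*(-8260 - 140*r) = -24780 - 420*r)
-20128 - P(131, m(1/(-2 - 7)) - 15) = -20128 - (-24780 - 420*(-144/(-2 - 7)**2 - 15)) = -20128 - (-24780 - 420*(-144*(1/(-9))**2 - 15)) = -20128 - (-24780 - 420*(-144*(-1/9)**2 - 15)) = -20128 - (-24780 - 420*(-144*1/81 - 15)) = -20128 - (-24780 - 420*(-16/9 - 15)) = -20128 - (-24780 - 420*(-151/9)) = -20128 - (-24780 + 21140/3) = -20128 - 1*(-53200/3) = -20128 + 53200/3 = -7184/3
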